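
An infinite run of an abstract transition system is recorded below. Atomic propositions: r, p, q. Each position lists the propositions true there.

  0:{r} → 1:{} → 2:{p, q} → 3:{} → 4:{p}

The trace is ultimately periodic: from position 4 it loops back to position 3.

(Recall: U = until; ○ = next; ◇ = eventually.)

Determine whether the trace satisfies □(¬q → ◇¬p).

Yes

¬q → ◇¬p holds at every position 0..4, and those are all positions ever visited, so □(¬q → ◇¬p) holds.
Positions where ¬q holds: 0, 1, 3, 4.
Check ◇¬p at each: 0→ok, 1→ok, 3→ok, 4→ok.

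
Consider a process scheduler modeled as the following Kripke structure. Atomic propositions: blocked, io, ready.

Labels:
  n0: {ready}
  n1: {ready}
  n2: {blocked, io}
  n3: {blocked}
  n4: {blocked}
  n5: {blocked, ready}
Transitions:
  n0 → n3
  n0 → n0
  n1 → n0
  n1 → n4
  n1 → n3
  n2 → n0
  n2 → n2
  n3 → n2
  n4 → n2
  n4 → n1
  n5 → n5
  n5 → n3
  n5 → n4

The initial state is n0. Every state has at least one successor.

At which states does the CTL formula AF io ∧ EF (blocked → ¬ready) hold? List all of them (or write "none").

States satisfying io: {n2}.
States satisfying AF io: {n2, n3}.
States satisfying blocked → ¬ready: {n0, n1, n2, n3, n4}.
States satisfying EF (blocked → ¬ready): {n0, n1, n2, n3, n4, n5}.
States satisfying AF io ∧ EF (blocked → ¬ready): {n2, n3}.

{n2, n3}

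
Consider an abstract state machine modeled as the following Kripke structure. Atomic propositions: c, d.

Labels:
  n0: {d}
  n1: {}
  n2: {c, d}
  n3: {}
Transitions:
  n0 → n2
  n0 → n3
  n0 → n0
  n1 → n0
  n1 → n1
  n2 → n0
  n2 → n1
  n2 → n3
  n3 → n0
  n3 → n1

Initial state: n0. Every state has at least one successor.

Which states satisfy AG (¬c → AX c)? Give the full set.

none

States satisfying ¬c → AX c: {n2}.
States satisfying AG (¬c → AX c): ∅.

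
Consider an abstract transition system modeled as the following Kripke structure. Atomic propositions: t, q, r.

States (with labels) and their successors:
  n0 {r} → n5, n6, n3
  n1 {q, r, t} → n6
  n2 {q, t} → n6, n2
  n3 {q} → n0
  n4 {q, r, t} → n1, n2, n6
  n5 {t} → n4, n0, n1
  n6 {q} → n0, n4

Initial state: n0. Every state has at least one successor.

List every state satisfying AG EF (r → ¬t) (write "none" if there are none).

States satisfying EF (r → ¬t): {n0, n1, n2, n3, n4, n5, n6}.
States satisfying AG EF (r → ¬t): {n0, n1, n2, n3, n4, n5, n6}.

{n0, n1, n2, n3, n4, n5, n6}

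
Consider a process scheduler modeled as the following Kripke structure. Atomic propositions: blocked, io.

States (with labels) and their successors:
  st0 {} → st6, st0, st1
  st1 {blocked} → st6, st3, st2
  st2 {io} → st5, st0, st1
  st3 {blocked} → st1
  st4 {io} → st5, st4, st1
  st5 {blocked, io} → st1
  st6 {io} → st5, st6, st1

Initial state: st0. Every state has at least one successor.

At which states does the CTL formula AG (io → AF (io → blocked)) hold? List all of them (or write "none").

States satisfying io → AF (io → blocked): {st0, st1, st2, st3, st5}.
States satisfying AG (io → AF (io → blocked)): ∅.

none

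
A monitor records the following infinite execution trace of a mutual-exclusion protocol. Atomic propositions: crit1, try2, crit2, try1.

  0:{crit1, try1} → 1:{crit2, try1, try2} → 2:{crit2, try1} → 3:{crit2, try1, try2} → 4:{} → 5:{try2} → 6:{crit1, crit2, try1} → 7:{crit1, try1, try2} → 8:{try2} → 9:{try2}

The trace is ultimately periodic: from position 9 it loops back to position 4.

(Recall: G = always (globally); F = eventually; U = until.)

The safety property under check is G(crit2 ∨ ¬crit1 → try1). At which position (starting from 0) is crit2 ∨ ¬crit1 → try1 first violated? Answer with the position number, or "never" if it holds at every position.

4

Check crit2 ∨ ¬crit1 → try1 at each position in order: 0 ✓, 1 ✓, 2 ✓, 3 ✓.
At position 4 the labels are {}, so crit2 ∨ ¬crit1 → try1 is false there. This is the first violation.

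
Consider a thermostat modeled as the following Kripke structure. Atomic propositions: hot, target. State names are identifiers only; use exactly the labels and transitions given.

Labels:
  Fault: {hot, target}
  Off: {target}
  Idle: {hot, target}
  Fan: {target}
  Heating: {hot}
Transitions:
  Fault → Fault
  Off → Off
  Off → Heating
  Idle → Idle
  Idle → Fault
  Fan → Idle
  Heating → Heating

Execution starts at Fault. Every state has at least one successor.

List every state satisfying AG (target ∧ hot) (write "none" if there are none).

States satisfying target ∧ hot: {Fault, Idle}.
States satisfying AG (target ∧ hot): {Fault, Idle}.

{Fault, Idle}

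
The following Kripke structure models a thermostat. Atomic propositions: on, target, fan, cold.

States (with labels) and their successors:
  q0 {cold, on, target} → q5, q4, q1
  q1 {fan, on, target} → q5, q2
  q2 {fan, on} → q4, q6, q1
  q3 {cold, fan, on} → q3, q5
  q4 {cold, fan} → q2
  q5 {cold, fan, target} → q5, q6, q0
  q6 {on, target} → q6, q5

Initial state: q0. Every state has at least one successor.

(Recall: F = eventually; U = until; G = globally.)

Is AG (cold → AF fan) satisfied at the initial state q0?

Satisfied

States satisfying cold → AF fan: {q0, q1, q2, q3, q4, q5, q6}.
States satisfying AG (cold → AF fan): {q0, q1, q2, q3, q4, q5, q6}.
Every state reachable from q0 satisfies cold → AF fan.
q0 ∈ Sat(AG (cold → AF fan)).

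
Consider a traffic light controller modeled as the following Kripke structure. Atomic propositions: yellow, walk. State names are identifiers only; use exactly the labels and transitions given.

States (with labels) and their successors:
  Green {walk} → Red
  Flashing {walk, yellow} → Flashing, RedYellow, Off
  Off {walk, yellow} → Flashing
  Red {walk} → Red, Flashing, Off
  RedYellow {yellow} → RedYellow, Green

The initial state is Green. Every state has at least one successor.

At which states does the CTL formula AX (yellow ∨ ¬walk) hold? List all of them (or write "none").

States satisfying yellow ∨ ¬walk: {Flashing, Off, RedYellow}.
States satisfying AX (yellow ∨ ¬walk): {Flashing, Off}.

{Flashing, Off}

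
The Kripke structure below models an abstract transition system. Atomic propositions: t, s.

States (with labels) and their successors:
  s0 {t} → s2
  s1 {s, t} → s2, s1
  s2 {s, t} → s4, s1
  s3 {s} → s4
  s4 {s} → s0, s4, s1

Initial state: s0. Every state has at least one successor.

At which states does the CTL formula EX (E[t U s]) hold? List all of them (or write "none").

States satisfying E[t U s]: {s0, s1, s2, s3, s4}.
States satisfying EX (E[t U s]): {s0, s1, s2, s3, s4}.

{s0, s1, s2, s3, s4}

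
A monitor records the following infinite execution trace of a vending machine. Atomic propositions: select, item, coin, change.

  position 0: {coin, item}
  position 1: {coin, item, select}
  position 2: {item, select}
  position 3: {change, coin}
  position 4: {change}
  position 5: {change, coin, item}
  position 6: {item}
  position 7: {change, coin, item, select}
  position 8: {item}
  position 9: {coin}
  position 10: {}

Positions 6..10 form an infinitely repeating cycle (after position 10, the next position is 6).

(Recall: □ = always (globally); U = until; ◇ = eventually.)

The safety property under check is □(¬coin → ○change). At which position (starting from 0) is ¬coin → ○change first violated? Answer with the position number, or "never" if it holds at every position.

Check ¬coin → ○change at each position in order: 0 ✓, 1 ✓, 2 ✓, 3 ✓, 4 ✓, 5 ✓, 6 ✓, 7 ✓.
At position 8 the labels are {item} and the next position 9 has {coin}, so ¬coin → ○change is false there. This is the first violation.

8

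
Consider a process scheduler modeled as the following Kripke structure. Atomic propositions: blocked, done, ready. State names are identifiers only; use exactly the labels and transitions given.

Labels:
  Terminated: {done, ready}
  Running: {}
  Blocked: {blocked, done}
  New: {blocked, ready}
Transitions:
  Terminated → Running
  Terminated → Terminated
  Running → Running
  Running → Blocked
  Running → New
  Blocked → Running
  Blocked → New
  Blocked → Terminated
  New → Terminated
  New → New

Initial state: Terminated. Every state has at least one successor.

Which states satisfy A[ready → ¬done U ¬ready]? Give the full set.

States satisfying ready → ¬done: {Running, Blocked, New}.
States satisfying ¬ready: {Running, Blocked}.
States satisfying A[ready → ¬done U ¬ready]: {Running, Blocked}.

{Running, Blocked}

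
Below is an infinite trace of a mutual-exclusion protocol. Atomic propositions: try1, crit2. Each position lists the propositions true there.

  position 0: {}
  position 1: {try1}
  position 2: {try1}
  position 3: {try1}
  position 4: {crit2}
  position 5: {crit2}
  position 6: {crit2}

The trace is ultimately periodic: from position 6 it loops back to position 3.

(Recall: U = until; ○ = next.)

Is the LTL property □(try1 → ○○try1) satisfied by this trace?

No

try1 → ○○try1 must hold at every position from 0 onward. It fails at position 2, so □(try1 → ○○try1) is false.
Positions where try1 holds: 1, 2, 3.
Check ○○try1 at each: 1→ok, 2→fails, 3→fails.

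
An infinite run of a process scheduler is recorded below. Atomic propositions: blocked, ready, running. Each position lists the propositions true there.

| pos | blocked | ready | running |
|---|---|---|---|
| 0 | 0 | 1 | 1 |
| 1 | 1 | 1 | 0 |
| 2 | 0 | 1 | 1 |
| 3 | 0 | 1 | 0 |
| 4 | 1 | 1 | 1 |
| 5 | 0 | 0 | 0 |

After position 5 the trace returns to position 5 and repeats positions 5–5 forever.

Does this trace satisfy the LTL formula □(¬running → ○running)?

¬running → ○running must hold at every position from 0 onward. It fails at position 5, so □(¬running → ○running) is false.
Positions where ¬running holds: 1, 3, 5.
Check ○running at each: 1→ok, 3→ok, 5→fails.

Violated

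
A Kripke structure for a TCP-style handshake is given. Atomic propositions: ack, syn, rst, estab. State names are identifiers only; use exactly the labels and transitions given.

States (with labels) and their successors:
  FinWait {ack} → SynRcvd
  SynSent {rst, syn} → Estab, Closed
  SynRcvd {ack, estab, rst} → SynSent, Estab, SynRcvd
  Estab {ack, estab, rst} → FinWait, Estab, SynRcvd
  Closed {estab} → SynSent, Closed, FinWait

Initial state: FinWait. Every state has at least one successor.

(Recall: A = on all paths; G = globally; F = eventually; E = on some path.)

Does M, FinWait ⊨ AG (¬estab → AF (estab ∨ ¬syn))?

States satisfying ¬estab → AF (estab ∨ ¬syn): {FinWait, SynSent, SynRcvd, Estab, Closed}.
States satisfying AG (¬estab → AF (estab ∨ ¬syn)): {FinWait, SynSent, SynRcvd, Estab, Closed}.
Every state reachable from FinWait satisfies ¬estab → AF (estab ∨ ¬syn).
FinWait ∈ Sat(AG (¬estab → AF (estab ∨ ¬syn))).

Holds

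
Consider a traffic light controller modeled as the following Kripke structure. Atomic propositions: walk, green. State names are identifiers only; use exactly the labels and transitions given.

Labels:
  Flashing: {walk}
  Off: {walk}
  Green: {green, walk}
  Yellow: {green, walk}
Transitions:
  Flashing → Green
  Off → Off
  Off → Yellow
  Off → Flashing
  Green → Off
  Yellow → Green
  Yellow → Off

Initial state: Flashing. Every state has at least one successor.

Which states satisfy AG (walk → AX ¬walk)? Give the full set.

none

States satisfying walk → AX ¬walk: ∅.
States satisfying AG (walk → AX ¬walk): ∅.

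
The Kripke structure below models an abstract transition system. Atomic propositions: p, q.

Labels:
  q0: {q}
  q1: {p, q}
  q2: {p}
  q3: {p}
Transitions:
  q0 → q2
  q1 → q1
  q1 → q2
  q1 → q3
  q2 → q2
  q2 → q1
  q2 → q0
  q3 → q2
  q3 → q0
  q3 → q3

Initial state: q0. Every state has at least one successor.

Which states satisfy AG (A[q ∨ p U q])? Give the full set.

States satisfying A[q ∨ p U q]: {q0, q1}.
States satisfying AG (A[q ∨ p U q]): ∅.

none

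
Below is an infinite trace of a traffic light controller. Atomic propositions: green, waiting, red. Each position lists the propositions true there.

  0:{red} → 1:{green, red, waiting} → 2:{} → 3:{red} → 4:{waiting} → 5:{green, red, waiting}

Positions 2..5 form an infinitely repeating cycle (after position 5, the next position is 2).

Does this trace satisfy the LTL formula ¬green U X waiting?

Walking from position 0: X waiting first holds at position 0, and ¬green holds at every earlier position along the way, so ¬green U X waiting holds.

Holds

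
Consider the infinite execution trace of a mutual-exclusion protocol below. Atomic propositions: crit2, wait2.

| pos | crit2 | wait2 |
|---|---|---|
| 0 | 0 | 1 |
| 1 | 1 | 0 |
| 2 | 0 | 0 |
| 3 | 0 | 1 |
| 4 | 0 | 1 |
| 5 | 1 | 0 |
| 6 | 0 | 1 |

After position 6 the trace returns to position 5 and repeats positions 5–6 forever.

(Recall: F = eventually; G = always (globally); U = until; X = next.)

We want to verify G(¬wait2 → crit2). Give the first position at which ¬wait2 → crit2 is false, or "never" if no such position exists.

Check ¬wait2 → crit2 at each position in order: 0 ✓, 1 ✓.
At position 2 the labels are {}, so ¬wait2 → crit2 is false there. This is the first violation.

2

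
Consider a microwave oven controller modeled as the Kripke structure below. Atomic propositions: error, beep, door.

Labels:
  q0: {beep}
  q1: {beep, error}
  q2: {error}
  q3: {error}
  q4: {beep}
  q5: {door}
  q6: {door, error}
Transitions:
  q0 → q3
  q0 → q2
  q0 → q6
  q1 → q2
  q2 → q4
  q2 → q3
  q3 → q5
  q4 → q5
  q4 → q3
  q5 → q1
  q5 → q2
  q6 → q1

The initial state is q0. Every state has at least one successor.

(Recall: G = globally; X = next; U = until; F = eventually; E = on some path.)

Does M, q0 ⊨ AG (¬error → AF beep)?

Violated

States satisfying ¬error → AF beep: {q0, q1, q2, q3, q4, q6}.
States satisfying AG (¬error → AF beep): ∅.
q5 is reachable from q0 and violates ¬error → AF beep, so AG fails at q0.
q0 ∉ Sat(AG (¬error → AF beep)).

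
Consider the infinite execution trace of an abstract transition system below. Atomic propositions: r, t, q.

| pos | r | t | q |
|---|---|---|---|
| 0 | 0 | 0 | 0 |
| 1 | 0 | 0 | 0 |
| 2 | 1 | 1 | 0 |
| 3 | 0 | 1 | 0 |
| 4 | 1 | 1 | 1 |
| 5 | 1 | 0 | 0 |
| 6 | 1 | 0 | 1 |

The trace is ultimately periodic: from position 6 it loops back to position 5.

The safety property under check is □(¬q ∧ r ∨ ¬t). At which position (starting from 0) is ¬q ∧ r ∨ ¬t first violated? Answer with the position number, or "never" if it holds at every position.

3

Check ¬q ∧ r ∨ ¬t at each position in order: 0 ✓, 1 ✓, 2 ✓.
At position 3 the labels are {t}, so ¬q ∧ r ∨ ¬t is false there. This is the first violation.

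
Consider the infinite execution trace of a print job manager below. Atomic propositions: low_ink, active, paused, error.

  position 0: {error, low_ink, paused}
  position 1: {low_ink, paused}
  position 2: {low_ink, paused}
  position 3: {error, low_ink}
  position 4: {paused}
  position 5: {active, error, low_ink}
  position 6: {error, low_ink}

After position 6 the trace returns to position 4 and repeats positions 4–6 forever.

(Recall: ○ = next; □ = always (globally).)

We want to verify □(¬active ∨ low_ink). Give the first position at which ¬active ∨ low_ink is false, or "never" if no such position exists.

never

¬active ∨ low_ink holds at every position 0..6, and those are all the positions the trace ever visits, so the invariant □(¬active ∨ low_ink) is never violated.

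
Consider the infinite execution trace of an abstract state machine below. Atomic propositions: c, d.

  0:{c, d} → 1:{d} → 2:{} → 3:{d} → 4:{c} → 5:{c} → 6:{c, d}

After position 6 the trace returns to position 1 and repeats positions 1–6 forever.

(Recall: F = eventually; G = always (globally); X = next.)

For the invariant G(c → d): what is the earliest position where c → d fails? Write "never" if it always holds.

Check c → d at each position in order: 0 ✓, 1 ✓, 2 ✓, 3 ✓.
At position 4 the labels are {c}, so c → d is false there. This is the first violation.

4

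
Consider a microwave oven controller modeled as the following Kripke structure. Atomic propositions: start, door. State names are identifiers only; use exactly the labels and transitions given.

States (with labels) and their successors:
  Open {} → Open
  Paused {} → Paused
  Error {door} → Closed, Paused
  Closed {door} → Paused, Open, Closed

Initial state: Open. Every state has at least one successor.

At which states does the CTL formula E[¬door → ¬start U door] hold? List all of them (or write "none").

States satisfying ¬door → ¬start: {Open, Paused, Error, Closed}.
States satisfying door: {Error, Closed}.
States satisfying E[¬door → ¬start U door]: {Error, Closed}.

{Error, Closed}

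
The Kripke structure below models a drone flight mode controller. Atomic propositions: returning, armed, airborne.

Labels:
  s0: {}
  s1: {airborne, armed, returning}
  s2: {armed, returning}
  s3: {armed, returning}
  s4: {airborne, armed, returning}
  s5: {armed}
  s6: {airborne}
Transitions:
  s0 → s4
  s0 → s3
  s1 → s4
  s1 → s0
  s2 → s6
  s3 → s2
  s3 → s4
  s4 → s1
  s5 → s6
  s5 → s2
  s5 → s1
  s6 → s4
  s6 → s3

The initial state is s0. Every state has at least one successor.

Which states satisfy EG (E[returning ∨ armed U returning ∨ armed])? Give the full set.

States satisfying E[returning ∨ armed U returning ∨ armed]: {s1, s2, s3, s4, s5}.
States satisfying EG (E[returning ∨ armed U returning ∨ armed]): {s1, s3, s4, s5}.

{s1, s3, s4, s5}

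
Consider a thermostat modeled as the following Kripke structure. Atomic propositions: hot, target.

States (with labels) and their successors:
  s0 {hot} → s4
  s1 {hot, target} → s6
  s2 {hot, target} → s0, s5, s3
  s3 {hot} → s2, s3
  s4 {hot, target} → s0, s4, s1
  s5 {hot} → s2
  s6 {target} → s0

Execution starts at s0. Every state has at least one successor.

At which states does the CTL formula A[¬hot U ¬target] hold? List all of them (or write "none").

{s0, s3, s5, s6}

States satisfying ¬hot: {s6}.
States satisfying ¬target: {s0, s3, s5}.
States satisfying A[¬hot U ¬target]: {s0, s3, s5, s6}.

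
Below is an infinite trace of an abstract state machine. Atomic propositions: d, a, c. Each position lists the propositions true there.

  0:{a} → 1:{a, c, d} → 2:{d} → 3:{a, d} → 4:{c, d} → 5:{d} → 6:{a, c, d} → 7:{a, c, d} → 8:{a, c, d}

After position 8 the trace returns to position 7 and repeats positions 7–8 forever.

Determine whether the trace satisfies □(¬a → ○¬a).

No

¬a → ○¬a must hold at every position from 0 onward. It fails at position 2, so □(¬a → ○¬a) is false.
Positions where ¬a holds: 2, 4, 5.
Check ○¬a at each: 2→fails, 4→ok, 5→fails.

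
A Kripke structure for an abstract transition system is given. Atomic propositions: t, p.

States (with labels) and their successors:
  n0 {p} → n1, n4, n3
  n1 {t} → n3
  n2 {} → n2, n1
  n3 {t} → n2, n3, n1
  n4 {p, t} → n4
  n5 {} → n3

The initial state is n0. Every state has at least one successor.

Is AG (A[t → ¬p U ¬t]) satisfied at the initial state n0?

Violated

States satisfying A[t → ¬p U ¬t]: {n0, n2, n5}.
States satisfying AG (A[t → ¬p U ¬t]): ∅.
n1 is reachable from n0 and violates A[t → ¬p U ¬t], so AG fails at n0.
n0 ∉ Sat(AG (A[t → ¬p U ¬t])).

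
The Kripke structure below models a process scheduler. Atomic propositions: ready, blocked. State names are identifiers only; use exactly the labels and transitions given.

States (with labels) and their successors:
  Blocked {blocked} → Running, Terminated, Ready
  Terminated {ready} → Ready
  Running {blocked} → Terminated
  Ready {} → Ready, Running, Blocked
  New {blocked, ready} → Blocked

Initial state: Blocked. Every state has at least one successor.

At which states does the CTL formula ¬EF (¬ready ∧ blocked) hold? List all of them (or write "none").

none

States satisfying ¬ready ∧ blocked: {Blocked, Running}.
States satisfying EF (¬ready ∧ blocked): {Blocked, Terminated, Running, Ready, New}.
States satisfying ¬EF (¬ready ∧ blocked): ∅.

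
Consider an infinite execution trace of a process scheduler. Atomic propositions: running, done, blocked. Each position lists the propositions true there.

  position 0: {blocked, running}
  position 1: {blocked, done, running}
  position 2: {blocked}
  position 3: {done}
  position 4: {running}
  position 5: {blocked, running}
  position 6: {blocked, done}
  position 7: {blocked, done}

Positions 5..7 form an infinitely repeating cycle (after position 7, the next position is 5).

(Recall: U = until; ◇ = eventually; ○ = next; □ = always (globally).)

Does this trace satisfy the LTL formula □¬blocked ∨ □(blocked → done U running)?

No

¬blocked must hold at every position from 0 onward. It fails at position 0, so □¬blocked is false.
blocked → done U running must hold at every position from 0 onward. It fails at position 2, so □(blocked → done U running) is false.
Positions where blocked holds: 0, 1, 2, 5, 6, 7.
Check done U running at each: 0→ok, 1→ok, 2→fails, 5→ok, 6→ok, 7→ok.
At position 0: □¬blocked is false; □(blocked → done U running) is false; so □¬blocked ∨ □(blocked → done U running) is false.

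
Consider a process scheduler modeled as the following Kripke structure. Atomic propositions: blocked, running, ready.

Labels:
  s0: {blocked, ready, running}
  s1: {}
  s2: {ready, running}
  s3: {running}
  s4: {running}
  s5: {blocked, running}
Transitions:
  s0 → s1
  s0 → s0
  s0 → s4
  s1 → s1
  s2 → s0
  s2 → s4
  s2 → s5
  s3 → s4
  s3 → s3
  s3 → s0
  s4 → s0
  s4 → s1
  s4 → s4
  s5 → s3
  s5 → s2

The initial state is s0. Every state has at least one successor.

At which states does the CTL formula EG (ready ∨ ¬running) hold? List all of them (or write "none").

{s0, s1, s2}

States satisfying ready ∨ ¬running: {s0, s1, s2}.
States satisfying EG (ready ∨ ¬running): {s0, s1, s2}.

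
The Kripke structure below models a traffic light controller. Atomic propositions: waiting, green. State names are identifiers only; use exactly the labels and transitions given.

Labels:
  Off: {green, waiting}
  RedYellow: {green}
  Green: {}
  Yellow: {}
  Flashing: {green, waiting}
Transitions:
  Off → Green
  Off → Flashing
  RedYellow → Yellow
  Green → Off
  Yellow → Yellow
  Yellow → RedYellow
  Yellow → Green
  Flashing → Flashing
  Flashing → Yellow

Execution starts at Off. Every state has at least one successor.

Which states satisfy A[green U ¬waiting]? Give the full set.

{RedYellow, Green, Yellow}

States satisfying green: {Off, RedYellow, Flashing}.
States satisfying ¬waiting: {RedYellow, Green, Yellow}.
States satisfying A[green U ¬waiting]: {RedYellow, Green, Yellow}.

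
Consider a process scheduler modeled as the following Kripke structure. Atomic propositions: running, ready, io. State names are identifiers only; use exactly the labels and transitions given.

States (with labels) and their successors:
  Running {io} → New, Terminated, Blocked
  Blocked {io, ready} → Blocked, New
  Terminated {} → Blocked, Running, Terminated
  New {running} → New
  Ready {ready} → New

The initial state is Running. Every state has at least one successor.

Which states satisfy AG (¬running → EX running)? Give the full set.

{Blocked, New, Ready}

States satisfying ¬running → EX running: {Running, Blocked, New, Ready}.
States satisfying AG (¬running → EX running): {Blocked, New, Ready}.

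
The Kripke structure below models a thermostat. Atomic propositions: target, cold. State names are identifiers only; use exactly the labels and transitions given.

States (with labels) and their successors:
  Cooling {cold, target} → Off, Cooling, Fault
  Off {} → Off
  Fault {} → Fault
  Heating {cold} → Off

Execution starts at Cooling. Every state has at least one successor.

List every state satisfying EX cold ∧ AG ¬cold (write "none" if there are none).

none

States satisfying cold: {Cooling, Heating}.
States satisfying EX cold: {Cooling}.
States satisfying ¬cold: {Off, Fault}.
States satisfying AG ¬cold: {Off, Fault}.
States satisfying EX cold ∧ AG ¬cold: ∅.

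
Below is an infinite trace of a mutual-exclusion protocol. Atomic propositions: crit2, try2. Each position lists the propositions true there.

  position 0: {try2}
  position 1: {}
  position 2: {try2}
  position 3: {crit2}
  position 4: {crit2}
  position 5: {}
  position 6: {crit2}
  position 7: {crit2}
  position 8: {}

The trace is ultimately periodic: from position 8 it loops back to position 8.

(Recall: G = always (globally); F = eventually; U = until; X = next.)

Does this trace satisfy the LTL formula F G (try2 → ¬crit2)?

G (try2 → ¬crit2) holds at position 0, which is reachable from 0, so F G (try2 → ¬crit2) holds.

Satisfied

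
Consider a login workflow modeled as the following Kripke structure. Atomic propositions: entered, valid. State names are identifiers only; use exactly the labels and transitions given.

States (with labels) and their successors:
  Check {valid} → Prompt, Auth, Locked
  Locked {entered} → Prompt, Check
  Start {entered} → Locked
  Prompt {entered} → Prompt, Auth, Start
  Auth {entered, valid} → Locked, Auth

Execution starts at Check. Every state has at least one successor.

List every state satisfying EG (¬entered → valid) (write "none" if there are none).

{Check, Locked, Start, Prompt, Auth}

States satisfying ¬entered → valid: {Check, Locked, Start, Prompt, Auth}.
States satisfying EG (¬entered → valid): {Check, Locked, Start, Prompt, Auth}.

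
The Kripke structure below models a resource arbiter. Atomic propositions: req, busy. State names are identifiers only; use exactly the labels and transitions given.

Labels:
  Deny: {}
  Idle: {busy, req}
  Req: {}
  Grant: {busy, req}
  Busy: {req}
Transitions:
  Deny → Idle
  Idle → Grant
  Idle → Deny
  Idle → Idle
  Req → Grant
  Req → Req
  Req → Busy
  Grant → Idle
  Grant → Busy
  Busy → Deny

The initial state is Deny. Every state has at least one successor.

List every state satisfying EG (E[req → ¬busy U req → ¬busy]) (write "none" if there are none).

States satisfying E[req → ¬busy U req → ¬busy]: {Deny, Req, Busy}.
States satisfying EG (E[req → ¬busy U req → ¬busy]): {Req}.

{Req}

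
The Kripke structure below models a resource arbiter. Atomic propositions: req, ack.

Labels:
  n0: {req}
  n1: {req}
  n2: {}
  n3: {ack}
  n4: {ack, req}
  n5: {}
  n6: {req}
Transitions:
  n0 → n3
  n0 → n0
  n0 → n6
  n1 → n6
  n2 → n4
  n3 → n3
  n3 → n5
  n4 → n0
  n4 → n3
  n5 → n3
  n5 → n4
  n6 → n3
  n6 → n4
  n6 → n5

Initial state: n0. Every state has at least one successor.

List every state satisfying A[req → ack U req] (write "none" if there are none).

States satisfying req → ack: {n2, n3, n4, n5}.
States satisfying req: {n0, n1, n4, n6}.
States satisfying A[req → ack U req]: {n0, n1, n2, n4, n6}.

{n0, n1, n2, n4, n6}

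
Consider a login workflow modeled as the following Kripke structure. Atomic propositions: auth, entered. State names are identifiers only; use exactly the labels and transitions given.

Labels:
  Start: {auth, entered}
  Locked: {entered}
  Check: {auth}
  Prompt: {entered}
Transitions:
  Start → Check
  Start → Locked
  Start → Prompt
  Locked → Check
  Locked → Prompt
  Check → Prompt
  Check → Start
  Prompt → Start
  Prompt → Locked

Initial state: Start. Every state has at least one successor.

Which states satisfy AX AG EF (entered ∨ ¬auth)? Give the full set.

States satisfying AG EF (entered ∨ ¬auth): {Start, Locked, Check, Prompt}.
States satisfying AX AG EF (entered ∨ ¬auth): {Start, Locked, Check, Prompt}.

{Start, Locked, Check, Prompt}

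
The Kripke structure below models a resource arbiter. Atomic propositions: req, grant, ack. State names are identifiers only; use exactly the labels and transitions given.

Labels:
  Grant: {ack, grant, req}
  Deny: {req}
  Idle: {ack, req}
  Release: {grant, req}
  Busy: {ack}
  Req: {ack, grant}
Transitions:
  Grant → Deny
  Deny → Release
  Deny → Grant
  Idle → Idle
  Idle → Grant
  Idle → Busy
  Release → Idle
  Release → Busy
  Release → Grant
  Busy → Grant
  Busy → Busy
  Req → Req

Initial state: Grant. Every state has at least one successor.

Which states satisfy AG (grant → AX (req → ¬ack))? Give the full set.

States satisfying grant → AX (req → ¬ack): {Grant, Deny, Idle, Busy, Req}.
States satisfying AG (grant → AX (req → ¬ack)): {Req}.

{Req}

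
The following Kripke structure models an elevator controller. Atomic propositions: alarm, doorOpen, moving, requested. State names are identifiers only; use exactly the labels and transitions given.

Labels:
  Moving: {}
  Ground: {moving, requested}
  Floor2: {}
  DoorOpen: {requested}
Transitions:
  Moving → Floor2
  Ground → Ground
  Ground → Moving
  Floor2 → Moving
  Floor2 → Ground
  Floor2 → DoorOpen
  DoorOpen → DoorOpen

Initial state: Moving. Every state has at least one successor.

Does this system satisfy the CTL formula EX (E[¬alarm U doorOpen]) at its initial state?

States satisfying E[¬alarm U doorOpen]: ∅.
States satisfying EX (E[¬alarm U doorOpen]): ∅.
No suitable path/successor from Moving witnesses the formula.
Moving ∉ Sat(EX (E[¬alarm U doorOpen])).

No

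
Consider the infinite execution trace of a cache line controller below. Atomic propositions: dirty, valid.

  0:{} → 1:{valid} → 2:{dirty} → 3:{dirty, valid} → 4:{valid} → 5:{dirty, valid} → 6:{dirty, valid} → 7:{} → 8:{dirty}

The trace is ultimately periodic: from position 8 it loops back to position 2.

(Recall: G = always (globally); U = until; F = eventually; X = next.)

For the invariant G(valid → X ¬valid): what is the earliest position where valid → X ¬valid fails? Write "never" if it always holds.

Check valid → X ¬valid at each position in order: 0 ✓, 1 ✓, 2 ✓.
At position 3 the labels are {dirty, valid} and the next position 4 has {valid}, so valid → X ¬valid is false there. This is the first violation.

3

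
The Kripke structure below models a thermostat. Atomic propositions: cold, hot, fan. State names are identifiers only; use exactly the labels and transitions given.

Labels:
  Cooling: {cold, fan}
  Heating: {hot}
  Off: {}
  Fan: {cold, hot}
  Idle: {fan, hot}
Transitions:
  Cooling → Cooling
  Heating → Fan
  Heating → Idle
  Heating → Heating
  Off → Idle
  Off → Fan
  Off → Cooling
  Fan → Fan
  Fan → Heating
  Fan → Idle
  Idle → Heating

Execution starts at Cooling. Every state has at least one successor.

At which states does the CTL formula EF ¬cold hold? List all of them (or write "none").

{Heating, Off, Fan, Idle}

States satisfying ¬cold: {Heating, Off, Idle}.
States satisfying EF ¬cold: {Heating, Off, Fan, Idle}.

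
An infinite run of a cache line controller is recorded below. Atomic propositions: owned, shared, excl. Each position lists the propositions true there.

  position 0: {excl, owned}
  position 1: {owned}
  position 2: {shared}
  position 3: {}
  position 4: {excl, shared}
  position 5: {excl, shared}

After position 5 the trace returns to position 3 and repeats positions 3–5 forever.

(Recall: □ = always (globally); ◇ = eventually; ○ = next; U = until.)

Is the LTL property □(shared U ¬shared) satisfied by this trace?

Holds

shared U ¬shared holds at every position 0..5, and those are all positions ever visited, so □(shared U ¬shared) holds.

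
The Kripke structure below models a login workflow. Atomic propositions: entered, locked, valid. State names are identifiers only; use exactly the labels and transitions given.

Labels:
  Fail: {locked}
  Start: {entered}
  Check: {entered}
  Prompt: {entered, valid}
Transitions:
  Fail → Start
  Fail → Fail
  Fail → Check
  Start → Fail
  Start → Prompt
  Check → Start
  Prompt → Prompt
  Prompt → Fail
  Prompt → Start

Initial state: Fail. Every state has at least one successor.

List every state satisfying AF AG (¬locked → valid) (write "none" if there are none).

none

States satisfying AG (¬locked → valid): ∅.
States satisfying AF AG (¬locked → valid): ∅.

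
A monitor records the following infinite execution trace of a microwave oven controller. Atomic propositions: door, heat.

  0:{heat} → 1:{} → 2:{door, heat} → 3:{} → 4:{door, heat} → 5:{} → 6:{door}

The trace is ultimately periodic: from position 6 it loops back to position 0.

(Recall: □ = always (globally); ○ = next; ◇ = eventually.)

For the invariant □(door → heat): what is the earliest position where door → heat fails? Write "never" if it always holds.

6

Check door → heat at each position in order: 0 ✓, 1 ✓, 2 ✓, 3 ✓, 4 ✓, 5 ✓.
At position 6 the labels are {door}, so door → heat is false there. This is the first violation.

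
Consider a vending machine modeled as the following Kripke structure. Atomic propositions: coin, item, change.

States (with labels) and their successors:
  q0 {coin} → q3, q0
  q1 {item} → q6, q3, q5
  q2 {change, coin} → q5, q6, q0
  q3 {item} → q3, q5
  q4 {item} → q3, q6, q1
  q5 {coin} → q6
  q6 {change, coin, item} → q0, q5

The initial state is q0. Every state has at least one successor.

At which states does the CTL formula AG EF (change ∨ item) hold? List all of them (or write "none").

{q0, q1, q2, q3, q4, q5, q6}

States satisfying EF (change ∨ item): {q0, q1, q2, q3, q4, q5, q6}.
States satisfying AG EF (change ∨ item): {q0, q1, q2, q3, q4, q5, q6}.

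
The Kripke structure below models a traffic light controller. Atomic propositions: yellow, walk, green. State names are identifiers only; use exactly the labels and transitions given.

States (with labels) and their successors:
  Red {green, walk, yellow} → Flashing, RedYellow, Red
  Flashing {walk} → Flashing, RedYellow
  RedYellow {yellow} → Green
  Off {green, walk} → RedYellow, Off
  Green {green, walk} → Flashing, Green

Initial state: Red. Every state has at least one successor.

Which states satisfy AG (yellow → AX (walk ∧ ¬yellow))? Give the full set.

States satisfying yellow → AX (walk ∧ ¬yellow): {Flashing, RedYellow, Off, Green}.
States satisfying AG (yellow → AX (walk ∧ ¬yellow)): {Flashing, RedYellow, Off, Green}.

{Flashing, RedYellow, Off, Green}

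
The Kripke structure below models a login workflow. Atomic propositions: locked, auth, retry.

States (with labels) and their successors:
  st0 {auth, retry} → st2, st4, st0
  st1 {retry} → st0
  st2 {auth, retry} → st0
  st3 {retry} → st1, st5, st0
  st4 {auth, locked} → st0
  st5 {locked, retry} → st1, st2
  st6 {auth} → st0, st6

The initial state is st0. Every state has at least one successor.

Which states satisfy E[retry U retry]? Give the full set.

{st0, st1, st2, st3, st5}

States satisfying retry: {st0, st1, st2, st3, st5}.
States satisfying E[retry U retry]: {st0, st1, st2, st3, st5}.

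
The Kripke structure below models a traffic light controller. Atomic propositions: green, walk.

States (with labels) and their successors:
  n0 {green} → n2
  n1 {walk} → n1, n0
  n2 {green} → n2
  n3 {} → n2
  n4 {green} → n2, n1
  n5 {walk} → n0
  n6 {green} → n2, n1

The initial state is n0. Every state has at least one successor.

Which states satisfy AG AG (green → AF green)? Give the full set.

States satisfying AG (green → AF green): {n0, n1, n2, n3, n4, n5, n6}.
States satisfying AG AG (green → AF green): {n0, n1, n2, n3, n4, n5, n6}.

{n0, n1, n2, n3, n4, n5, n6}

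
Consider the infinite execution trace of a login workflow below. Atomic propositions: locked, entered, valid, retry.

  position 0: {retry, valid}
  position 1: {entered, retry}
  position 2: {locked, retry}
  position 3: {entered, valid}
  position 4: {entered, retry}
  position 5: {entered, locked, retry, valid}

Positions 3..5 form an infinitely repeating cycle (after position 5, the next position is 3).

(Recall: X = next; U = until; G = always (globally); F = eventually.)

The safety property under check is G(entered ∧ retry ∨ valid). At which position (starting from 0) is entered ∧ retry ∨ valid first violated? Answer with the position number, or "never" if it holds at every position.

Check entered ∧ retry ∨ valid at each position in order: 0 ✓, 1 ✓.
At position 2 the labels are {locked, retry}, so entered ∧ retry ∨ valid is false there. This is the first violation.

2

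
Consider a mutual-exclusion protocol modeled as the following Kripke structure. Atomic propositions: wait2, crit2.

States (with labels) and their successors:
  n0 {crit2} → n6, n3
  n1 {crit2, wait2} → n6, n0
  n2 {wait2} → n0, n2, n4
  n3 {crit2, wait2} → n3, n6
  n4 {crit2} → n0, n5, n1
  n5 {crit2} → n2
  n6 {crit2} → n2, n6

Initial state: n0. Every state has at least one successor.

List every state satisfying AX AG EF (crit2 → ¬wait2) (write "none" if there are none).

{n0, n1, n2, n3, n4, n5, n6}

States satisfying AG EF (crit2 → ¬wait2): {n0, n1, n2, n3, n4, n5, n6}.
States satisfying AX AG EF (crit2 → ¬wait2): {n0, n1, n2, n3, n4, n5, n6}.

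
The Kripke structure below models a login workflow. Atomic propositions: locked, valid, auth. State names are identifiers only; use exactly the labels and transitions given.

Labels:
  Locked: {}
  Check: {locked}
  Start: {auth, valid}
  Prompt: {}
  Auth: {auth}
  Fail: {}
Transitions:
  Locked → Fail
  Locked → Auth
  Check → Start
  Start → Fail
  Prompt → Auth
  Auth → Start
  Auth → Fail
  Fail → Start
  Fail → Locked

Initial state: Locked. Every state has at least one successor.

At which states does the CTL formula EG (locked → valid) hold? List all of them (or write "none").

States satisfying locked → valid: {Locked, Start, Prompt, Auth, Fail}.
States satisfying EG (locked → valid): {Locked, Start, Prompt, Auth, Fail}.

{Locked, Start, Prompt, Auth, Fail}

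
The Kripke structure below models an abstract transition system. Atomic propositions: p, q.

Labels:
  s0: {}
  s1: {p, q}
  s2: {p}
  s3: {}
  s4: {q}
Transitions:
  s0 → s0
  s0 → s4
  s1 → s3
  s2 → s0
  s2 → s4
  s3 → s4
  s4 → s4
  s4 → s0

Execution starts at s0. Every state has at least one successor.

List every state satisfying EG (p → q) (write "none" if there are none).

{s0, s1, s3, s4}

States satisfying p → q: {s0, s1, s3, s4}.
States satisfying EG (p → q): {s0, s1, s3, s4}.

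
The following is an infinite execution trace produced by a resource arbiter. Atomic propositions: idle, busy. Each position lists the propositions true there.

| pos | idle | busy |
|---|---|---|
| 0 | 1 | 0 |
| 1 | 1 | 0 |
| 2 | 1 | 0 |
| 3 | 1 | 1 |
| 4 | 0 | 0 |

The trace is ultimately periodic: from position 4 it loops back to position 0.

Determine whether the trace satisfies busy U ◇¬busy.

Holds

Walking from position 0: ◇¬busy first holds at position 0, and busy holds at every earlier position along the way, so busy U ◇¬busy holds.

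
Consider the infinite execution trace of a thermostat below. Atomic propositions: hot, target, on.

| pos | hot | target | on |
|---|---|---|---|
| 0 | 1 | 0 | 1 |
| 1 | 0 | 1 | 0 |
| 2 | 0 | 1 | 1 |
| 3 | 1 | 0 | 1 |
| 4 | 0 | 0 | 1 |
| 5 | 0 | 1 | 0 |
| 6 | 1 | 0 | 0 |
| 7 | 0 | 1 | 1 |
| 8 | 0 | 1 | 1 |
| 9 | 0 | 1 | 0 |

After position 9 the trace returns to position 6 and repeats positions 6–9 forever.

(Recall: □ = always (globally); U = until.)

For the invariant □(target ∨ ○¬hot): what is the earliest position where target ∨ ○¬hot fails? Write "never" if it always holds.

target ∨ ○¬hot holds at every position 0..9, and those are all the positions the trace ever visits, so the invariant □(target ∨ ○¬hot) is never violated.

never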